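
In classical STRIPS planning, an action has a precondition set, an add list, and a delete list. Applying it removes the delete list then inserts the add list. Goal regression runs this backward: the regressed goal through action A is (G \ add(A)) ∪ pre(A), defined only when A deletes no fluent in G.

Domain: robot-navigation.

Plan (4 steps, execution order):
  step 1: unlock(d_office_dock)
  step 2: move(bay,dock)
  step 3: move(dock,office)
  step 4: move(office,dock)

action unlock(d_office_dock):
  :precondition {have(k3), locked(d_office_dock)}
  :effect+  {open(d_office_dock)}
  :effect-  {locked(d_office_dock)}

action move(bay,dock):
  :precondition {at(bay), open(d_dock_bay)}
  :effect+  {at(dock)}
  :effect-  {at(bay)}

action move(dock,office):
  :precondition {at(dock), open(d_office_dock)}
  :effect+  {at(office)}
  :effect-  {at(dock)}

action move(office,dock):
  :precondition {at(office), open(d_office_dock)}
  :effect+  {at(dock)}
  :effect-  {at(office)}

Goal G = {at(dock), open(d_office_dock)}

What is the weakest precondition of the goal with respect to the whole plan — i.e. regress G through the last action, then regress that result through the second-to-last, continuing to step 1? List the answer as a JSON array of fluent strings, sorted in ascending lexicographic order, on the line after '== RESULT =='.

Regress step by step:
  through step 4 (move(office,dock)): drop {at(dock)}, keep {open(d_office_dock)}, require {at(office), open(d_office_dock)}
    → {at(office), open(d_office_dock)}
  through step 3 (move(dock,office)): drop {at(office)}, keep {open(d_office_dock)}, require {at(dock), open(d_office_dock)}
    → {at(dock), open(d_office_dock)}
  through step 2 (move(bay,dock)): drop {at(dock)}, keep {open(d_office_dock)}, require {at(bay), open(d_dock_bay)}
    → {at(bay), open(d_dock_bay), open(d_office_dock)}
  through step 1 (unlock(d_office_dock)): drop {open(d_office_dock)}, keep {at(bay), open(d_dock_bay)}, require {have(k3), locked(d_office_dock)}
    → {at(bay), have(k3), locked(d_office_dock), open(d_dock_bay)}

== RESULT ==
["at(bay)", "have(k3)", "locked(d_office_dock)", "open(d_dock_bay)"]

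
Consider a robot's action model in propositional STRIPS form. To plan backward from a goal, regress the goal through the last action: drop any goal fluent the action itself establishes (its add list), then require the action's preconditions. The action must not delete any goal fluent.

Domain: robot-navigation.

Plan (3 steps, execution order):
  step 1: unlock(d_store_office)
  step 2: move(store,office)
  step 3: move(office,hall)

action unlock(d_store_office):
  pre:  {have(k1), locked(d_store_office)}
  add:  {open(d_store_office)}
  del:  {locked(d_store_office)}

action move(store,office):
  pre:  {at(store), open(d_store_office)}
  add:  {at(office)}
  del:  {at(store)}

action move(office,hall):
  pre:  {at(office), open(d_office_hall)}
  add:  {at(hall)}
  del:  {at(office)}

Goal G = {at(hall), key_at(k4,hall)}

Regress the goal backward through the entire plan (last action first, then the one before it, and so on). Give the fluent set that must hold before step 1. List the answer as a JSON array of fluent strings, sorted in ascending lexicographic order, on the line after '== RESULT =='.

Work backward from the goal:
  through step 3 (move(office,hall)): drop {at(hall)}, keep {key_at(k4,hall)}, require {at(office), open(d_office_hall)}
    → {at(office), key_at(k4,hall), open(d_office_hall)}
  through step 2 (move(store,office)): drop {at(office)}, keep {key_at(k4,hall), open(d_office_hall)}, require {at(store), open(d_store_office)}
    → {at(store), key_at(k4,hall), open(d_office_hall), open(d_store_office)}
  through step 1 (unlock(d_store_office)): drop {open(d_store_office)}, keep {at(store), key_at(k4,hall), open(d_office_hall)}, require {have(k1), locked(d_store_office)}
    → {at(store), have(k1), key_at(k4,hall), locked(d_store_office), open(d_office_hall)}

== RESULT ==
["at(store)", "have(k1)", "key_at(k4,hall)", "locked(d_store_office)", "open(d_office_hall)"]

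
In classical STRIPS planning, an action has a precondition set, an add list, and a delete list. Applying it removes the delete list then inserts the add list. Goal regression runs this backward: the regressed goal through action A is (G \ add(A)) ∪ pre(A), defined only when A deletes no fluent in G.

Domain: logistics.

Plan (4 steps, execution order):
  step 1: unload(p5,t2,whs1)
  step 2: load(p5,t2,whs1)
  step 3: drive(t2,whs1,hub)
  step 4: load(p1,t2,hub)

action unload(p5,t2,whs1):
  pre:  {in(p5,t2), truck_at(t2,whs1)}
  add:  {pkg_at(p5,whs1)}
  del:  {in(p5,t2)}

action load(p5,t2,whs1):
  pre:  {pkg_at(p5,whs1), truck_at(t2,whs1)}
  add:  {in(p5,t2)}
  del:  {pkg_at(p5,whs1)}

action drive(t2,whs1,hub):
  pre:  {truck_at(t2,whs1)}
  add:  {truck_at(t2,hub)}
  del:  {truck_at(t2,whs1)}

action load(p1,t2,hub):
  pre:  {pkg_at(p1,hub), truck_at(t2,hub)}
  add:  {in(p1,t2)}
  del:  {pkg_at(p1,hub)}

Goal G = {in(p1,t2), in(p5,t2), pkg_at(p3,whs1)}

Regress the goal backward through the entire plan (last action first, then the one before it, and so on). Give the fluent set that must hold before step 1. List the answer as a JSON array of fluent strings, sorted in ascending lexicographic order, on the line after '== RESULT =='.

Regress step by step:
  through step 4 (load(p1,t2,hub)): drop {in(p1,t2)}, keep {in(p5,t2), pkg_at(p3,whs1)}, require {pkg_at(p1,hub), truck_at(t2,hub)}
    → {in(p5,t2), pkg_at(p1,hub), pkg_at(p3,whs1), truck_at(t2,hub)}
  through step 3 (drive(t2,whs1,hub)): drop {truck_at(t2,hub)}, keep {in(p5,t2), pkg_at(p1,hub), pkg_at(p3,whs1)}, require {truck_at(t2,whs1)}
    → {in(p5,t2), pkg_at(p1,hub), pkg_at(p3,whs1), truck_at(t2,whs1)}
  through step 2 (load(p5,t2,whs1)): drop {in(p5,t2)}, keep {pkg_at(p1,hub), pkg_at(p3,whs1), truck_at(t2,whs1)}, require {pkg_at(p5,whs1), truck_at(t2,whs1)}
    → {pkg_at(p1,hub), pkg_at(p3,whs1), pkg_at(p5,whs1), truck_at(t2,whs1)}
  through step 1 (unload(p5,t2,whs1)): drop {pkg_at(p5,whs1)}, keep {pkg_at(p1,hub), pkg_at(p3,whs1), truck_at(t2,whs1)}, require {in(p5,t2), truck_at(t2,whs1)}
    → {in(p5,t2), pkg_at(p1,hub), pkg_at(p3,whs1), truck_at(t2,whs1)}

== RESULT ==
["in(p5,t2)", "pkg_at(p1,hub)", "pkg_at(p3,whs1)", "truck_at(t2,whs1)"]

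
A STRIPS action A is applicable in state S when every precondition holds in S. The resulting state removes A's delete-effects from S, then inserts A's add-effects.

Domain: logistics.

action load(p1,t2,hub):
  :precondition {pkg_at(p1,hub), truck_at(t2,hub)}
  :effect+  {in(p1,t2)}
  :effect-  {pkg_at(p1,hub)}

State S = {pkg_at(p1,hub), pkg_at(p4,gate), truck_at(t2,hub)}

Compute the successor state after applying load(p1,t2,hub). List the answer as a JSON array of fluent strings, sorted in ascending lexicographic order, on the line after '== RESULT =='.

Compute (S \ del) ∪ add:
  pre ⊆ S: {pkg_at(p1,hub), truck_at(t2,hub)} ⊆ S  — applicable
  S \ del = {pkg_at(p4,gate), truck_at(t2,hub)}
  ∪ add   = {in(p1,t2), pkg_at(p4,gate), truck_at(t2,hub)}

== RESULT ==
["in(p1,t2)", "pkg_at(p4,gate)", "truck_at(t2,hub)"]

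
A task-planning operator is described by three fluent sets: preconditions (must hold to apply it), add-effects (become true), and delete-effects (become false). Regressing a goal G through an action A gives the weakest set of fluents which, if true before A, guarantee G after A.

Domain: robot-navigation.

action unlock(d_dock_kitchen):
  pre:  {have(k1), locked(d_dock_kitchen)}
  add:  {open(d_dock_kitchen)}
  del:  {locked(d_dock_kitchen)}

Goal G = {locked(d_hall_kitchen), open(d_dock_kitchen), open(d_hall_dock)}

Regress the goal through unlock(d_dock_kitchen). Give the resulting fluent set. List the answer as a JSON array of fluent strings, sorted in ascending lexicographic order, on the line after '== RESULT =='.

Regress:
  G ∩ del = {}  (empty — regression defined)
  G \ add = {locked(d_hall_kitchen), open(d_dock_kitchen), open(d_hall_dock)} \ {open(d_dock_kitchen)} = {locked(d_hall_kitchen), open(d_hall_dock)}
  ∪ pre   = {locked(d_hall_kitchen), open(d_hall_dock)} ∪ {have(k1), locked(d_dock_kitchen)}
          = {have(k1), locked(d_dock_kitchen), locked(d_hall_kitchen), open(d_hall_dock)}

== RESULT ==
["have(k1)", "locked(d_dock_kitchen)", "locked(d_hall_kitchen)", "open(d_hall_dock)"]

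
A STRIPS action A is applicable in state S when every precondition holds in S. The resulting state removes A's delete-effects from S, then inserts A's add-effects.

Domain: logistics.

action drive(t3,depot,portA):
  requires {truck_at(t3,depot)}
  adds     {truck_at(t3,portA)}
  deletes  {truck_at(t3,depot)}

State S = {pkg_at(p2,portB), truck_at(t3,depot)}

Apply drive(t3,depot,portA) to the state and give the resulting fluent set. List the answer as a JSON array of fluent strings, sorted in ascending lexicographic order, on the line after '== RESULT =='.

Compute (S \ del) ∪ add:
  pre ⊆ S: {truck_at(t3,depot)} ⊆ S  — applicable
  S \ del = {pkg_at(p2,portB)}
  ∪ add   = {pkg_at(p2,portB), truck_at(t3,portA)}

== RESULT ==
["pkg_at(p2,portB)", "truck_at(t3,portA)"]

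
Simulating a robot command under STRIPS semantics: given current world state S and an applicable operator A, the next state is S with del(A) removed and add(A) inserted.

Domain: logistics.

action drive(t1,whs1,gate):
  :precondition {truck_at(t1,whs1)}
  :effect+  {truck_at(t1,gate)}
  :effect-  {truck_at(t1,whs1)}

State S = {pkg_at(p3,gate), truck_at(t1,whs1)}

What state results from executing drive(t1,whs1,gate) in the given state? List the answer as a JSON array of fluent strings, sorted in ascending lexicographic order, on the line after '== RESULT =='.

Compute (S \ del) ∪ add:
  pre ⊆ S: {truck_at(t1,whs1)} ⊆ S  — applicable
  S \ del = {pkg_at(p3,gate)}
  ∪ add   = {pkg_at(p3,gate), truck_at(t1,gate)}

== RESULT ==
["pkg_at(p3,gate)", "truck_at(t1,gate)"]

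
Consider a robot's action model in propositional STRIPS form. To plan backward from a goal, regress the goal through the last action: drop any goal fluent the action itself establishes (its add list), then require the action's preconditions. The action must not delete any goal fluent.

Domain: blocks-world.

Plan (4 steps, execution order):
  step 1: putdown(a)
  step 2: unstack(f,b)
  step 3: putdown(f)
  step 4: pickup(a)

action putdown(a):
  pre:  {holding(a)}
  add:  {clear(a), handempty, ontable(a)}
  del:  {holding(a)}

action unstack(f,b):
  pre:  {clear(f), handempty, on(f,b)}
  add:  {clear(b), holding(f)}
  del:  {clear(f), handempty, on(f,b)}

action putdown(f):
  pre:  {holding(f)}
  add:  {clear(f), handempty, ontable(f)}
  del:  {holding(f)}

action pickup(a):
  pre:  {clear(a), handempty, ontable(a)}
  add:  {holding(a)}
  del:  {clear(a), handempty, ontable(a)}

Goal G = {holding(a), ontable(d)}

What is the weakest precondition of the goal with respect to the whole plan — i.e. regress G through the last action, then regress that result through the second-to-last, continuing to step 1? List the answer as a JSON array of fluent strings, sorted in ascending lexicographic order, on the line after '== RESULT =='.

Work backward from the goal:
  through step 4 (pickup(a)): drop {holding(a)}, keep {ontable(d)}, require {clear(a), handempty, ontable(a)}
    → {clear(a), handempty, ontable(a), ontable(d)}
  through step 3 (putdown(f)): drop {handempty}, keep {clear(a), ontable(a), ontable(d)}, require {holding(f)}
    → {clear(a), holding(f), ontable(a), ontable(d)}
  through step 2 (unstack(f,b)): drop {holding(f)}, keep {clear(a), ontable(a), ontable(d)}, require {clear(f), handempty, on(f,b)}
    → {clear(a), clear(f), handempty, on(f,b), ontable(a), ontable(d)}
  through step 1 (putdown(a)): drop {clear(a), handempty, ontable(a)}, keep {clear(f), on(f,b), ontable(d)}, require {holding(a)}
    → {clear(f), holding(a), on(f,b), ontable(d)}

== RESULT ==
["clear(f)", "holding(a)", "on(f,b)", "ontable(d)"]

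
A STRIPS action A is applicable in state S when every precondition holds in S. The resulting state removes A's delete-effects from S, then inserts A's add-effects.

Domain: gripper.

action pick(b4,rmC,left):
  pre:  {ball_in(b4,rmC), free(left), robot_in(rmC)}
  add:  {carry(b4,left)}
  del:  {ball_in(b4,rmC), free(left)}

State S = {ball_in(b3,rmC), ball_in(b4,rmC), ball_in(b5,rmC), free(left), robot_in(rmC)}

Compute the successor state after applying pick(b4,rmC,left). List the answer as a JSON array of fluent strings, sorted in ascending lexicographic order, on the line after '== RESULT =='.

Progress:
  pre ⊆ S: {ball_in(b4,rmC), free(left), robot_in(rmC)} ⊆ S  — applicable
  S \ del = {ball_in(b3,rmC), ball_in(b5,rmC), robot_in(rmC)}
  ∪ add   = {ball_in(b3,rmC), ball_in(b5,rmC), carry(b4,left), robot_in(rmC)}

== RESULT ==
["ball_in(b3,rmC)", "ball_in(b5,rmC)", "carry(b4,left)", "robot_in(rmC)"]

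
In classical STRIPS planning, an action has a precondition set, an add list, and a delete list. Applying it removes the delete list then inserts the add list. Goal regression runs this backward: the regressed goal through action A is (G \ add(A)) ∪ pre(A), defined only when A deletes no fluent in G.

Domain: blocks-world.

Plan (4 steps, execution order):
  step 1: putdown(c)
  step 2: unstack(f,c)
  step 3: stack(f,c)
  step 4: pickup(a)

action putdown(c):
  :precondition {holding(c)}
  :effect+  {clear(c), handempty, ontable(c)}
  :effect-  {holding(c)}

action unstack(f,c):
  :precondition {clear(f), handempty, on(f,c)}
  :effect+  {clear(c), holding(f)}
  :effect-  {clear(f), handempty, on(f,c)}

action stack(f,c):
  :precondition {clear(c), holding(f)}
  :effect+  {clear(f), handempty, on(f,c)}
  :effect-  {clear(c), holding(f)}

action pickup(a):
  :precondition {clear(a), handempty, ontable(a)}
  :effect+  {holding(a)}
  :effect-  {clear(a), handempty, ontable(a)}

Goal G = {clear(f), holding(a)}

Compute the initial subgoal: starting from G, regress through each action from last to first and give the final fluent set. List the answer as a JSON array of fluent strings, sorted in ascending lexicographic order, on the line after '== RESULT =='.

Work backward from the goal:
  through step 4 (pickup(a)): drop {holding(a)}, keep {clear(f)}, require {clear(a), handempty, ontable(a)}
    → {clear(a), clear(f), handempty, ontable(a)}
  through step 3 (stack(f,c)): drop {clear(f), handempty}, keep {clear(a), ontable(a)}, require {clear(c), holding(f)}
    → {clear(a), clear(c), holding(f), ontable(a)}
  through step 2 (unstack(f,c)): drop {clear(c), holding(f)}, keep {clear(a), ontable(a)}, require {clear(f), handempty, on(f,c)}
    → {clear(a), clear(f), handempty, on(f,c), ontable(a)}
  through step 1 (putdown(c)): drop {handempty}, keep {clear(a), clear(f), on(f,c), ontable(a)}, require {holding(c)}
    → {clear(a), clear(f), holding(c), on(f,c), ontable(a)}

== RESULT ==
["clear(a)", "clear(f)", "holding(c)", "on(f,c)", "ontable(a)"]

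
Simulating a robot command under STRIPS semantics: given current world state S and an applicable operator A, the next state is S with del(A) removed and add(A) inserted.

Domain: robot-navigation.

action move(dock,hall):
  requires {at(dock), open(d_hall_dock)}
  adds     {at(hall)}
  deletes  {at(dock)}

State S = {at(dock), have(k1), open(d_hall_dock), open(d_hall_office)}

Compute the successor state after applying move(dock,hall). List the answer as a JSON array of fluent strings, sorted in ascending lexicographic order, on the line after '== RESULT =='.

Progress:
  pre ⊆ S: {at(dock), open(d_hall_dock)} ⊆ S  — applicable
  S \ del = {have(k1), open(d_hall_dock), open(d_hall_office)}
  ∪ add   = {at(hall), have(k1), open(d_hall_dock), open(d_hall_office)}

== RESULT ==
["at(hall)", "have(k1)", "open(d_hall_dock)", "open(d_hall_office)"]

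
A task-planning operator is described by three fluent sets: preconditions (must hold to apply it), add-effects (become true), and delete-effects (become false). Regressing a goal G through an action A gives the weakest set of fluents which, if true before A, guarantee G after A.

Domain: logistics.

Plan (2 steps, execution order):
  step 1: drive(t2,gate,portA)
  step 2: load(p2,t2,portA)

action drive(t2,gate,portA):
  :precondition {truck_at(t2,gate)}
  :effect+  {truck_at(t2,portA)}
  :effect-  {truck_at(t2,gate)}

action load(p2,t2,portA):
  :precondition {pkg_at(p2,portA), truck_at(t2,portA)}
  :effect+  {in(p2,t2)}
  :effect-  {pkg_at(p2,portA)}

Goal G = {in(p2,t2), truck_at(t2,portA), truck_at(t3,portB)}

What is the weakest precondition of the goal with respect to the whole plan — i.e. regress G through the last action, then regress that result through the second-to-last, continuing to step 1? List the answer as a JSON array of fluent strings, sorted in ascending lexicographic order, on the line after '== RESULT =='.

Work backward from the goal:
  through step 2 (load(p2,t2,portA)): drop {in(p2,t2)}, keep {truck_at(t2,portA), truck_at(t3,portB)}, require {pkg_at(p2,portA), truck_at(t2,portA)}
    → {pkg_at(p2,portA), truck_at(t2,portA), truck_at(t3,portB)}
  through step 1 (drive(t2,gate,portA)): drop {truck_at(t2,portA)}, keep {pkg_at(p2,portA), truck_at(t3,portB)}, require {truck_at(t2,gate)}
    → {pkg_at(p2,portA), truck_at(t2,gate), truck_at(t3,portB)}

== RESULT ==
["pkg_at(p2,portA)", "truck_at(t2,gate)", "truck_at(t3,portB)"]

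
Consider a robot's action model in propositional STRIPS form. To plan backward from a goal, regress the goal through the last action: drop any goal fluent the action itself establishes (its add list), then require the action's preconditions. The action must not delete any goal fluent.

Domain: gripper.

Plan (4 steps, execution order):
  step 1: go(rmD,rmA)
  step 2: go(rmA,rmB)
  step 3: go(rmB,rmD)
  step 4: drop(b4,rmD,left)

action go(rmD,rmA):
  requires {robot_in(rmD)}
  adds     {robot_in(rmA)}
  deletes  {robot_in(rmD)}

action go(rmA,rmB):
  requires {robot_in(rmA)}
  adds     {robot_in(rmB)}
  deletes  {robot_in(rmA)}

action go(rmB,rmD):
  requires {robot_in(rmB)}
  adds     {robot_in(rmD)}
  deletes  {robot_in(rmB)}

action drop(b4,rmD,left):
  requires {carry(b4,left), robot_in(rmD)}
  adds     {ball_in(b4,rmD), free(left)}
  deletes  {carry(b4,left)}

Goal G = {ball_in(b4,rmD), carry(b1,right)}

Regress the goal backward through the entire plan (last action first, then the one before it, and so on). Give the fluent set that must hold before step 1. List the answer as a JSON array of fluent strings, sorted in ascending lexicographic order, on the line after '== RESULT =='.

Regress step by step:
  through step 4 (drop(b4,rmD,left)): drop {ball_in(b4,rmD)}, keep {carry(b1,right)}, require {carry(b4,left), robot_in(rmD)}
    → {carry(b1,right), carry(b4,left), robot_in(rmD)}
  through step 3 (go(rmB,rmD)): drop {robot_in(rmD)}, keep {carry(b1,right), carry(b4,left)}, require {robot_in(rmB)}
    → {carry(b1,right), carry(b4,left), robot_in(rmB)}
  through step 2 (go(rmA,rmB)): drop {robot_in(rmB)}, keep {carry(b1,right), carry(b4,left)}, require {robot_in(rmA)}
    → {carry(b1,right), carry(b4,left), robot_in(rmA)}
  through step 1 (go(rmD,rmA)): drop {robot_in(rmA)}, keep {carry(b1,right), carry(b4,left)}, require {robot_in(rmD)}
    → {carry(b1,right), carry(b4,left), robot_in(rmD)}

== RESULT ==
["carry(b1,right)", "carry(b4,left)", "robot_in(rmD)"]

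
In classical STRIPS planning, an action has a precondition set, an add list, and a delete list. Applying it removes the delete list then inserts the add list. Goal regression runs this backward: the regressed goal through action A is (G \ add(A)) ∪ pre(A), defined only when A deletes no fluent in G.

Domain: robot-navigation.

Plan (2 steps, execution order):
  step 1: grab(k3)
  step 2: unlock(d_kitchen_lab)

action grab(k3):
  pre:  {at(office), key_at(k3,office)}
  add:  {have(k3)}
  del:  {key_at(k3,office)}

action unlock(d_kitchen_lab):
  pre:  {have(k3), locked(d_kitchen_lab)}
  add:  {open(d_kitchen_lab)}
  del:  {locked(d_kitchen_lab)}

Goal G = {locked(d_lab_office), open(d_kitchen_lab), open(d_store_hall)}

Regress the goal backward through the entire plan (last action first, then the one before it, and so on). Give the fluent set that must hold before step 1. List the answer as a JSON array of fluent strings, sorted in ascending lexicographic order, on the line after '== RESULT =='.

Regress step by step:
  through step 2 (unlock(d_kitchen_lab)): drop {open(d_kitchen_lab)}, keep {locked(d_lab_office), open(d_store_hall)}, require {have(k3), locked(d_kitchen_lab)}
    → {have(k3), locked(d_kitchen_lab), locked(d_lab_office), open(d_store_hall)}
  through step 1 (grab(k3)): drop {have(k3)}, keep {locked(d_kitchen_lab), locked(d_lab_office), open(d_store_hall)}, require {at(office), key_at(k3,office)}
    → {at(office), key_at(k3,office), locked(d_kitchen_lab), locked(d_lab_office), open(d_store_hall)}

== RESULT ==
["at(office)", "key_at(k3,office)", "locked(d_kitchen_lab)", "locked(d_lab_office)", "open(d_store_hall)"]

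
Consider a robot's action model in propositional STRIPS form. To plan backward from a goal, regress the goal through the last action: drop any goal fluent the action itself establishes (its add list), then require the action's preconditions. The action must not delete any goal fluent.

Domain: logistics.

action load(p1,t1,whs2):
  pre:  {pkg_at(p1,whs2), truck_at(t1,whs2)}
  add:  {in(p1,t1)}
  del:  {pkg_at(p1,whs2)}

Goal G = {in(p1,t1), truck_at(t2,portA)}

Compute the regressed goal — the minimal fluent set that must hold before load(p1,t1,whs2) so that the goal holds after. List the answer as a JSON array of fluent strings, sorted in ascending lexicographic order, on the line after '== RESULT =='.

Compute (G \ add) ∪ pre:
  G ∩ del = {}  (empty — regression defined)
  G \ add = {in(p1,t1), truck_at(t2,portA)} \ {in(p1,t1)} = {truck_at(t2,portA)}
  ∪ pre   = {truck_at(t2,portA)} ∪ {pkg_at(p1,whs2), truck_at(t1,whs2)}
          = {pkg_at(p1,whs2), truck_at(t1,whs2), truck_at(t2,portA)}

== RESULT ==
["pkg_at(p1,whs2)", "truck_at(t1,whs2)", "truck_at(t2,portA)"]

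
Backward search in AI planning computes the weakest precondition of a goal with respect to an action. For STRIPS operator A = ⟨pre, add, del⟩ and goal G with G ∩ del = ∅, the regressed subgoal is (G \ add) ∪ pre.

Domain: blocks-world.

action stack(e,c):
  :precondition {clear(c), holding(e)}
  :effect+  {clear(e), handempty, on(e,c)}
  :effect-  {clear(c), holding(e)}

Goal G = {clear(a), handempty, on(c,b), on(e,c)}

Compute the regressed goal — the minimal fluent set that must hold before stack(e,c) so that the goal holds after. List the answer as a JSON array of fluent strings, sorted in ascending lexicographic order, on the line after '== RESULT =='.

Compute (G \ add) ∪ pre:
  G ∩ del = {}  (empty — regression defined)
  G \ add = {clear(a), handempty, on(c,b), on(e,c)} \ {clear(e), handempty, on(e,c)} = {clear(a), on(c,b)}
  ∪ pre   = {clear(a), on(c,b)} ∪ {clear(c), holding(e)}
          = {clear(a), clear(c), holding(e), on(c,b)}

== RESULT ==
["clear(a)", "clear(c)", "holding(e)", "on(c,b)"]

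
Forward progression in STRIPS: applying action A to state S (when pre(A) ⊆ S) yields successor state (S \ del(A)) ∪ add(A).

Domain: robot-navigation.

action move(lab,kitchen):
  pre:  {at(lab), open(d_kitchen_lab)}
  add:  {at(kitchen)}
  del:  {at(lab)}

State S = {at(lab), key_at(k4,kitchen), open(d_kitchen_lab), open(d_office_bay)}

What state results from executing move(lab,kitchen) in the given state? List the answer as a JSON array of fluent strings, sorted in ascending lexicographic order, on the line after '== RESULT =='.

Progress:
  pre ⊆ S: {at(lab), open(d_kitchen_lab)} ⊆ S  — applicable
  S \ del = {key_at(k4,kitchen), open(d_kitchen_lab), open(d_office_bay)}
  ∪ add   = {at(kitchen), key_at(k4,kitchen), open(d_kitchen_lab), open(d_office_bay)}

== RESULT ==
["at(kitchen)", "key_at(k4,kitchen)", "open(d_kitchen_lab)", "open(d_office_bay)"]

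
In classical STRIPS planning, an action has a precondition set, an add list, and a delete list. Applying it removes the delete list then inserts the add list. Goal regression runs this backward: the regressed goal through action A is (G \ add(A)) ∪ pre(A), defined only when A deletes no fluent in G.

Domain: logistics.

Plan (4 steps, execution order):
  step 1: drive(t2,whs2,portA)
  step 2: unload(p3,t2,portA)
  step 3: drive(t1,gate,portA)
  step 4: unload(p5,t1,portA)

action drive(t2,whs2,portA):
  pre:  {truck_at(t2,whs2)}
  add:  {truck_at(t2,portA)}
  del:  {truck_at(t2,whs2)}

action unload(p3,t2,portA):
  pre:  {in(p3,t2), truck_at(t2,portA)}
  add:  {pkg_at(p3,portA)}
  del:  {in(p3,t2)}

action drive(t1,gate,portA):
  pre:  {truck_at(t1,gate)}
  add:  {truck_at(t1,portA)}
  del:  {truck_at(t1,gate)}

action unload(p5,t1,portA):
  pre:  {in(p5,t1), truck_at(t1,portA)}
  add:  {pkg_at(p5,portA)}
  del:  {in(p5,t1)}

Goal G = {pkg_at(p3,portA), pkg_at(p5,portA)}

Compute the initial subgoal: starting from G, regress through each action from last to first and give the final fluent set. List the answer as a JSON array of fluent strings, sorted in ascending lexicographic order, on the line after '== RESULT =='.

Regress step by step:
  through step 4 (unload(p5,t1,portA)): drop {pkg_at(p5,portA)}, keep {pkg_at(p3,portA)}, require {in(p5,t1), truck_at(t1,portA)}
    → {in(p5,t1), pkg_at(p3,portA), truck_at(t1,portA)}
  through step 3 (drive(t1,gate,portA)): drop {truck_at(t1,portA)}, keep {in(p5,t1), pkg_at(p3,portA)}, require {truck_at(t1,gate)}
    → {in(p5,t1), pkg_at(p3,portA), truck_at(t1,gate)}
  through step 2 (unload(p3,t2,portA)): drop {pkg_at(p3,portA)}, keep {in(p5,t1), truck_at(t1,gate)}, require {in(p3,t2), truck_at(t2,portA)}
    → {in(p3,t2), in(p5,t1), truck_at(t1,gate), truck_at(t2,portA)}
  through step 1 (drive(t2,whs2,portA)): drop {truck_at(t2,portA)}, keep {in(p3,t2), in(p5,t1), truck_at(t1,gate)}, require {truck_at(t2,whs2)}
    → {in(p3,t2), in(p5,t1), truck_at(t1,gate), truck_at(t2,whs2)}

== RESULT ==
["in(p3,t2)", "in(p5,t1)", "truck_at(t1,gate)", "truck_at(t2,whs2)"]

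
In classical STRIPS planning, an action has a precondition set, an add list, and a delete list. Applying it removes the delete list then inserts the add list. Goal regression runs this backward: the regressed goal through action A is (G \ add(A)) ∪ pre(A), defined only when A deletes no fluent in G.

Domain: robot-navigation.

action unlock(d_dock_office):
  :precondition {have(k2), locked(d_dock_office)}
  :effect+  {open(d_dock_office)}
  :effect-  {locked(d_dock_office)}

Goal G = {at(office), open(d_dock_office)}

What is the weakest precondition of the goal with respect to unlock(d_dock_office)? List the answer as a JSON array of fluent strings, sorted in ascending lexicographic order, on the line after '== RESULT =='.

Regress:
  G ∩ del = {}  (empty — regression defined)
  G \ add = {at(office), open(d_dock_office)} \ {open(d_dock_office)} = {at(office)}
  ∪ pre   = {at(office)} ∪ {have(k2), locked(d_dock_office)}
          = {at(office), have(k2), locked(d_dock_office)}

== RESULT ==
["at(office)", "have(k2)", "locked(d_dock_office)"]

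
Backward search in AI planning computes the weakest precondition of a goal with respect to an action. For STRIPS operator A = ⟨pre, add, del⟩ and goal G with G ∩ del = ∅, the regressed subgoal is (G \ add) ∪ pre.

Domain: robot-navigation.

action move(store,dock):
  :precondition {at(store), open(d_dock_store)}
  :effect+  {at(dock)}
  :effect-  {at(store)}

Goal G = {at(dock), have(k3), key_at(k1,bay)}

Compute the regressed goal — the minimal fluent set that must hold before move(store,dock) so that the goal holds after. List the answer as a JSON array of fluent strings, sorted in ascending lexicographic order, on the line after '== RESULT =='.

Compute (G \ add) ∪ pre:
  G ∩ del = {}  (empty — regression defined)
  G \ add = {at(dock), have(k3), key_at(k1,bay)} \ {at(dock)} = {have(k3), key_at(k1,bay)}
  ∪ pre   = {have(k3), key_at(k1,bay)} ∪ {at(store), open(d_dock_store)}
          = {at(store), have(k3), key_at(k1,bay), open(d_dock_store)}

== RESULT ==
["at(store)", "have(k3)", "key_at(k1,bay)", "open(d_dock_store)"]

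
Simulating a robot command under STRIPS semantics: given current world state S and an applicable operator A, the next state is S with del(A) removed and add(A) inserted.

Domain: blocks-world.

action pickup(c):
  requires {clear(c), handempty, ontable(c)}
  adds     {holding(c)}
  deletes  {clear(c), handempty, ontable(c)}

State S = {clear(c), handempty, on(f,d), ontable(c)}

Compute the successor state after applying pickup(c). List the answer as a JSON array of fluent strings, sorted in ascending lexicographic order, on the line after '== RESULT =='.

Progress:
  pre ⊆ S: {clear(c), handempty, ontable(c)} ⊆ S  — applicable
  S \ del = {on(f,d)}
  ∪ add   = {holding(c), on(f,d)}

== RESULT ==
["holding(c)", "on(f,d)"]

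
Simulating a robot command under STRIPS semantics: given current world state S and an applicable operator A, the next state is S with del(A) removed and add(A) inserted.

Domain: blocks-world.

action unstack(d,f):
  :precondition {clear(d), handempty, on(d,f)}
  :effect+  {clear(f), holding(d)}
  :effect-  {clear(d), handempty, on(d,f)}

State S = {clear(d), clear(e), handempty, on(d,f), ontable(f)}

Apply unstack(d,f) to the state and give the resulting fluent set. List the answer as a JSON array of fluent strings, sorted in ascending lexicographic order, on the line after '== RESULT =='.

Progress:
  pre ⊆ S: {clear(d), handempty, on(d,f)} ⊆ S  — applicable
  S \ del = {clear(e), ontable(f)}
  ∪ add   = {clear(e), clear(f), holding(d), ontable(f)}

== RESULT ==
["clear(e)", "clear(f)", "holding(d)", "ontable(f)"]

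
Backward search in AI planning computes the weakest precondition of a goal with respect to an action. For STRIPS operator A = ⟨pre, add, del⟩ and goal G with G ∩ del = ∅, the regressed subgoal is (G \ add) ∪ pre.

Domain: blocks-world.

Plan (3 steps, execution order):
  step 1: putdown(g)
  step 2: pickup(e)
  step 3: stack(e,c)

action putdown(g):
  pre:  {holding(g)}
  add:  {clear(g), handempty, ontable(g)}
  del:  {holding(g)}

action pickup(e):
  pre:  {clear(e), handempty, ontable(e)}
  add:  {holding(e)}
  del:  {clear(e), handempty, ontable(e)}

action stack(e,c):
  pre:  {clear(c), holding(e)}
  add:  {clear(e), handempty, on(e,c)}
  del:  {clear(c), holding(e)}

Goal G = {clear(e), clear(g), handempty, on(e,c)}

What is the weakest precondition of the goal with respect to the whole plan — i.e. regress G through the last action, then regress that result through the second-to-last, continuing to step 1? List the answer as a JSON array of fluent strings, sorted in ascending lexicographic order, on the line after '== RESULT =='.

Regress step by step:
  through step 3 (stack(e,c)): drop {clear(e), handempty, on(e,c)}, keep {clear(g)}, require {clear(c), holding(e)}
    → {clear(c), clear(g), holding(e)}
  through step 2 (pickup(e)): drop {holding(e)}, keep {clear(c), clear(g)}, require {clear(e), handempty, ontable(e)}
    → {clear(c), clear(e), clear(g), handempty, ontable(e)}
  through step 1 (putdown(g)): drop {clear(g), handempty}, keep {clear(c), clear(e), ontable(e)}, require {holding(g)}
    → {clear(c), clear(e), holding(g), ontable(e)}

== RESULT ==
["clear(c)", "clear(e)", "holding(g)", "ontable(e)"]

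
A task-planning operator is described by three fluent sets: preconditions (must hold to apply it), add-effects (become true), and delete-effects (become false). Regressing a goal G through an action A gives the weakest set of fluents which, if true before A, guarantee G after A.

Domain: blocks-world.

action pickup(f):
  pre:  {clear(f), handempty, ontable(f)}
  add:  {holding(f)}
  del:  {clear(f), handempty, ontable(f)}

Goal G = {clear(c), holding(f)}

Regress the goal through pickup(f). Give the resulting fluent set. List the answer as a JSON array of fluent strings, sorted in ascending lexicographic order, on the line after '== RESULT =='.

Compute (G \ add) ∪ pre:
  G ∩ del = {}  (empty — regression defined)
  G \ add = {clear(c), holding(f)} \ {holding(f)} = {clear(c)}
  ∪ pre   = {clear(c)} ∪ {clear(f), handempty, ontable(f)}
          = {clear(c), clear(f), handempty, ontable(f)}

== RESULT ==
["clear(c)", "clear(f)", "handempty", "ontable(f)"]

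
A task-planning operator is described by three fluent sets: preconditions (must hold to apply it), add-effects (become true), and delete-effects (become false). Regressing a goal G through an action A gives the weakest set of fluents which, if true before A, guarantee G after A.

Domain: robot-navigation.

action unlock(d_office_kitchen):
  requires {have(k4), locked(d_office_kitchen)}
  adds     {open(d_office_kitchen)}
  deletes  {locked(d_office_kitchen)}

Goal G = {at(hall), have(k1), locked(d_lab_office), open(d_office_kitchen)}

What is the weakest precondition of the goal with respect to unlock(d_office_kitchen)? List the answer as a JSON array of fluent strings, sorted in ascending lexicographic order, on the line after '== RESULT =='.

Regress:
  G ∩ del = {}  (empty — regression defined)
  G \ add = {at(hall), have(k1), locked(d_lab_office), open(d_office_kitchen)} \ {open(d_office_kitchen)} = {at(hall), have(k1), locked(d_lab_office)}
  ∪ pre   = {at(hall), have(k1), locked(d_lab_office)} ∪ {have(k4), locked(d_office_kitchen)}
          = {at(hall), have(k1), have(k4), locked(d_lab_office), locked(d_office_kitchen)}

== RESULT ==
["at(hall)", "have(k1)", "have(k4)", "locked(d_lab_office)", "locked(d_office_kitchen)"]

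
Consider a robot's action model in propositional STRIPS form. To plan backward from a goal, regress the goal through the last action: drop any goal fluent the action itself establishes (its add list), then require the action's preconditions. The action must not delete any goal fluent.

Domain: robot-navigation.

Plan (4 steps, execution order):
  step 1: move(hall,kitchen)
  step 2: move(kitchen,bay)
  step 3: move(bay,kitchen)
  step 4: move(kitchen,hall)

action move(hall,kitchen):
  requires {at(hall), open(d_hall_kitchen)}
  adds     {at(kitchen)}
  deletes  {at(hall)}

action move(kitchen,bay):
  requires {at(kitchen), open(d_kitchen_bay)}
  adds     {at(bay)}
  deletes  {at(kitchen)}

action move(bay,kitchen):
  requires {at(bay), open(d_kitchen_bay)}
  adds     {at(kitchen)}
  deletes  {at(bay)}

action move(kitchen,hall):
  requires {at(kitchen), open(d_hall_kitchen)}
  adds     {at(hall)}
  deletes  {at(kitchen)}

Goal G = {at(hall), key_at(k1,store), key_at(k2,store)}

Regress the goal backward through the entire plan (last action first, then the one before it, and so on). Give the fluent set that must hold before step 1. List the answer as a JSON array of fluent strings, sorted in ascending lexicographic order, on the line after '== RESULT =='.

Regress step by step:
  through step 4 (move(kitchen,hall)): drop {at(hall)}, keep {key_at(k1,store), key_at(k2,store)}, require {at(kitchen), open(d_hall_kitchen)}
    → {at(kitchen), key_at(k1,store), key_at(k2,store), open(d_hall_kitchen)}
  through step 3 (move(bay,kitchen)): drop {at(kitchen)}, keep {key_at(k1,store), key_at(k2,store), open(d_hall_kitchen)}, require {at(bay), open(d_kitchen_bay)}
    → {at(bay), key_at(k1,store), key_at(k2,store), open(d_hall_kitchen), open(d_kitchen_bay)}
  through step 2 (move(kitchen,bay)): drop {at(bay)}, keep {key_at(k1,store), key_at(k2,store), open(d_hall_kitchen), open(d_kitchen_bay)}, require {at(kitchen), open(d_kitchen_bay)}
    → {at(kitchen), key_at(k1,store), key_at(k2,store), open(d_hall_kitchen), open(d_kitchen_bay)}
  through step 1 (move(hall,kitchen)): drop {at(kitchen)}, keep {key_at(k1,store), key_at(k2,store), open(d_hall_kitchen), open(d_kitchen_bay)}, require {at(hall), open(d_hall_kitchen)}
    → {at(hall), key_at(k1,store), key_at(k2,store), open(d_hall_kitchen), open(d_kitchen_bay)}

== RESULT ==
["at(hall)", "key_at(k1,store)", "key_at(k2,store)", "open(d_hall_kitchen)", "open(d_kitchen_bay)"]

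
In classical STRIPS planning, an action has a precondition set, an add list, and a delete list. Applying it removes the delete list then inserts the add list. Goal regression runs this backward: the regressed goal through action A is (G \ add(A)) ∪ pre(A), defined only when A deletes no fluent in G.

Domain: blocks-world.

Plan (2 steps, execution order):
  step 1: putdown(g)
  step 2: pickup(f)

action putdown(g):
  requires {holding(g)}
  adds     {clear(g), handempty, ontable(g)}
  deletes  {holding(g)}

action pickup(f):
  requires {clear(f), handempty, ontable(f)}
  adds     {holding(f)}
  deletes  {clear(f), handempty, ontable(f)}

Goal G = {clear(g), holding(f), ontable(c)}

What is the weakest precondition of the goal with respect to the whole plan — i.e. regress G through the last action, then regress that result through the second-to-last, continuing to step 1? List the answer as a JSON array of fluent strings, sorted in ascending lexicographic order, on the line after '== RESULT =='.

Regress step by step:
  through step 2 (pickup(f)): drop {holding(f)}, keep {clear(g), ontable(c)}, require {clear(f), handempty, ontable(f)}
    → {clear(f), clear(g), handempty, ontable(c), ontable(f)}
  through step 1 (putdown(g)): drop {clear(g), handempty}, keep {clear(f), ontable(c), ontable(f)}, require {holding(g)}
    → {clear(f), holding(g), ontable(c), ontable(f)}

== RESULT ==
["clear(f)", "holding(g)", "ontable(c)", "ontable(f)"]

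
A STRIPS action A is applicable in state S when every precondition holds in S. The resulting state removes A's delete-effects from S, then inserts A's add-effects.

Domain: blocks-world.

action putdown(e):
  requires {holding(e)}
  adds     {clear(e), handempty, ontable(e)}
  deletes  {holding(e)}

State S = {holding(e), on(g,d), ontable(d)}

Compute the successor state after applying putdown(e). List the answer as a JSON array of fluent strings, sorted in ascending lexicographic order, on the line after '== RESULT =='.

Progress:
  pre ⊆ S: {holding(e)} ⊆ S  — applicable
  S \ del = {on(g,d), ontable(d)}
  ∪ add   = {clear(e), handempty, on(g,d), ontable(d), ontable(e)}

== RESULT ==
["clear(e)", "handempty", "on(g,d)", "ontable(d)", "ontable(e)"]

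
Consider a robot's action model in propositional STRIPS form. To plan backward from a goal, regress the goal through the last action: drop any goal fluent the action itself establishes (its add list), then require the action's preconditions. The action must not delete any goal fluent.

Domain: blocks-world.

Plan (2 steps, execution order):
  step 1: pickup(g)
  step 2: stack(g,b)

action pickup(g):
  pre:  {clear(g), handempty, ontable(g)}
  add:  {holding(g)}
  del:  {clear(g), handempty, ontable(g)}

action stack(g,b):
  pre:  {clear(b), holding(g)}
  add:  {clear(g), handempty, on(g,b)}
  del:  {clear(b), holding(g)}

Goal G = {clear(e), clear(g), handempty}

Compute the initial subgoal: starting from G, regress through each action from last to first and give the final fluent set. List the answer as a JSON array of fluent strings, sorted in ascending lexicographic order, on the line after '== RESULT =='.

Work backward from the goal:
  through step 2 (stack(g,b)): drop {clear(g), handempty}, keep {clear(e)}, require {clear(b), holding(g)}
    → {clear(b), clear(e), holding(g)}
  through step 1 (pickup(g)): drop {holding(g)}, keep {clear(b), clear(e)}, require {clear(g), handempty, ontable(g)}
    → {clear(b), clear(e), clear(g), handempty, ontable(g)}

== RESULT ==
["clear(b)", "clear(e)", "clear(g)", "handempty", "ontable(g)"]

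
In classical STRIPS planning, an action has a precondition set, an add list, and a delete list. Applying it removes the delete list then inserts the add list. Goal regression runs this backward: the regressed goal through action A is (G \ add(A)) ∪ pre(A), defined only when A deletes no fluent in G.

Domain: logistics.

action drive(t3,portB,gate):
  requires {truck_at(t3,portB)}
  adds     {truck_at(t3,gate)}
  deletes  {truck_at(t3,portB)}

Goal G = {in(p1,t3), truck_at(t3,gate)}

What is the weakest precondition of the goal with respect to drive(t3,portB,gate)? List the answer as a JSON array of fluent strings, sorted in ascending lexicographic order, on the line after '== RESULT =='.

Regress:
  G ∩ del = {}  (empty — regression defined)
  G \ add = {in(p1,t3), truck_at(t3,gate)} \ {truck_at(t3,gate)} = {in(p1,t3)}
  ∪ pre   = {in(p1,t3)} ∪ {truck_at(t3,portB)}
          = {in(p1,t3), truck_at(t3,portB)}

== RESULT ==
["in(p1,t3)", "truck_at(t3,portB)"]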